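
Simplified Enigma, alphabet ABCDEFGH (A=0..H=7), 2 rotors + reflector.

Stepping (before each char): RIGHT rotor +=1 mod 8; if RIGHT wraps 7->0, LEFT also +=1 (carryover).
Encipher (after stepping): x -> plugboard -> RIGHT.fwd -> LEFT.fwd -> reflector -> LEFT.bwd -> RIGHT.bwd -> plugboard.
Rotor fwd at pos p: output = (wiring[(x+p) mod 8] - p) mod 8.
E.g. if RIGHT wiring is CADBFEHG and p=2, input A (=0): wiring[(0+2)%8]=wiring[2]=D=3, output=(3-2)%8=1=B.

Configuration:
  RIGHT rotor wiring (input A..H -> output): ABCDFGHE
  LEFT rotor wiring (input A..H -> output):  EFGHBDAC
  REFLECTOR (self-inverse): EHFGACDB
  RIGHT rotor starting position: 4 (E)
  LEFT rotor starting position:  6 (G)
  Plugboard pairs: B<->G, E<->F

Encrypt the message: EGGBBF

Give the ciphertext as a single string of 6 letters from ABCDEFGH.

Answer: DCFDHG

Derivation:
Char 1 ('E'): step: R->5, L=6; E->plug->F->R->F->L->B->refl->H->L'->D->R'->D->plug->D
Char 2 ('G'): step: R->6, L=6; G->plug->B->R->G->L->D->refl->G->L'->C->R'->C->plug->C
Char 3 ('G'): step: R->7, L=6; G->plug->B->R->B->L->E->refl->A->L'->E->R'->E->plug->F
Char 4 ('B'): step: R->0, L->7 (L advanced); B->plug->G->R->H->L->B->refl->H->L'->D->R'->D->plug->D
Char 5 ('B'): step: R->1, L=7; B->plug->G->R->D->L->H->refl->B->L'->H->R'->H->plug->H
Char 6 ('F'): step: R->2, L=7; F->plug->E->R->F->L->C->refl->F->L'->B->R'->B->plug->G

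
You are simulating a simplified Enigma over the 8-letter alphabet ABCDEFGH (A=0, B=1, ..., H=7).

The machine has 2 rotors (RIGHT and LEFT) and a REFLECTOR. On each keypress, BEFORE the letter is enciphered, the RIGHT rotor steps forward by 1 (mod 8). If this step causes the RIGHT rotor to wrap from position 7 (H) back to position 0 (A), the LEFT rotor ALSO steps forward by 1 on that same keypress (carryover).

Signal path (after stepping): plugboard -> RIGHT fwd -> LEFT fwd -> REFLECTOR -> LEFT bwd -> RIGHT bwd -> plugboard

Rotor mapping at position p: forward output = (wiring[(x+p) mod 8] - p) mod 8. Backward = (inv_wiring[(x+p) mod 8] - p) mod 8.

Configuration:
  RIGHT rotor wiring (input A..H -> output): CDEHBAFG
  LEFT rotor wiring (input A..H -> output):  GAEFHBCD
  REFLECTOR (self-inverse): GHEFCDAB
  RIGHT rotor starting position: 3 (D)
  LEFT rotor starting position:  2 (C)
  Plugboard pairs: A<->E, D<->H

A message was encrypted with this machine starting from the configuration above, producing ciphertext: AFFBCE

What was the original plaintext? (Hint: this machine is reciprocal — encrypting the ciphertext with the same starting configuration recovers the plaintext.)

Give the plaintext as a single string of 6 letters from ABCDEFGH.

Answer: GDDHEF

Derivation:
Char 1 ('A'): step: R->4, L=2; A->plug->E->R->G->L->E->refl->C->L'->A->R'->G->plug->G
Char 2 ('F'): step: R->5, L=2; F->plug->F->R->H->L->G->refl->A->L'->E->R'->H->plug->D
Char 3 ('F'): step: R->6, L=2; F->plug->F->R->B->L->D->refl->F->L'->C->R'->H->plug->D
Char 4 ('B'): step: R->7, L=2; B->plug->B->R->D->L->H->refl->B->L'->F->R'->D->plug->H
Char 5 ('C'): step: R->0, L->3 (L advanced); C->plug->C->R->E->L->A->refl->G->L'->C->R'->A->plug->E
Char 6 ('E'): step: R->1, L=3; E->plug->A->R->C->L->G->refl->A->L'->E->R'->F->plug->F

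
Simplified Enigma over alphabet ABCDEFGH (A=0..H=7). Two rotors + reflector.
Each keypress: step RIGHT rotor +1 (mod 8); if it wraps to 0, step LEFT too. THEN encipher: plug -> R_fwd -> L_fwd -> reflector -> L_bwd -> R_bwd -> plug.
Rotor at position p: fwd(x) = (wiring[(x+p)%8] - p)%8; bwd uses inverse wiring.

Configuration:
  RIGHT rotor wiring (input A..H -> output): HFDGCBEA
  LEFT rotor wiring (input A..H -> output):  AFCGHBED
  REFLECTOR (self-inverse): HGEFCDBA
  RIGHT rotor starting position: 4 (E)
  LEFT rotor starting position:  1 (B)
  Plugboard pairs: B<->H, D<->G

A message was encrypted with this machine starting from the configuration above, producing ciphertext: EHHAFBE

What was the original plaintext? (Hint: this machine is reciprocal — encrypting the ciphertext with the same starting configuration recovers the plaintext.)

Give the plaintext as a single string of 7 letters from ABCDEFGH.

Char 1 ('E'): step: R->5, L=1; E->plug->E->R->A->L->E->refl->C->L'->G->R'->F->plug->F
Char 2 ('H'): step: R->6, L=1; H->plug->B->R->C->L->F->refl->D->L'->F->R'->E->plug->E
Char 3 ('H'): step: R->7, L=1; H->plug->B->R->A->L->E->refl->C->L'->G->R'->C->plug->C
Char 4 ('A'): step: R->0, L->2 (L advanced); A->plug->A->R->H->L->D->refl->F->L'->C->R'->E->plug->E
Char 5 ('F'): step: R->1, L=2; F->plug->F->R->D->L->H->refl->A->L'->A->R'->E->plug->E
Char 6 ('B'): step: R->2, L=2; B->plug->H->R->D->L->H->refl->A->L'->A->R'->C->plug->C
Char 7 ('E'): step: R->3, L=2; E->plug->E->R->F->L->B->refl->G->L'->G->R'->C->plug->C

Answer: FECEECC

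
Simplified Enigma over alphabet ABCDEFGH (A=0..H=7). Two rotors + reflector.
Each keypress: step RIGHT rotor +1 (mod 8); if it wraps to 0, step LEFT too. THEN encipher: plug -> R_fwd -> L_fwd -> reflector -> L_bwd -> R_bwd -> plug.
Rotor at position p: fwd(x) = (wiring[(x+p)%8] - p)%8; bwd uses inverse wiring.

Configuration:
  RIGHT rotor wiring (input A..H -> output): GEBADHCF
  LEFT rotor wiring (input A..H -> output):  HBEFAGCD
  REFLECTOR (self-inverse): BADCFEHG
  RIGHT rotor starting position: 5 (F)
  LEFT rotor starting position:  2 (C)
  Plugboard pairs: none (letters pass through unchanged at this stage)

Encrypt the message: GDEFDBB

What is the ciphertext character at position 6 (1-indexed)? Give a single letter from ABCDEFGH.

Char 1 ('G'): step: R->6, L=2; G->plug->G->R->F->L->B->refl->A->L'->E->R'->A->plug->A
Char 2 ('D'): step: R->7, L=2; D->plug->D->R->C->L->G->refl->H->L'->H->R'->B->plug->B
Char 3 ('E'): step: R->0, L->3 (L advanced); E->plug->E->R->D->L->H->refl->G->L'->G->R'->A->plug->A
Char 4 ('F'): step: R->1, L=3; F->plug->F->R->B->L->F->refl->E->L'->F->R'->H->plug->H
Char 5 ('D'): step: R->2, L=3; D->plug->D->R->F->L->E->refl->F->L'->B->R'->C->plug->C
Char 6 ('B'): step: R->3, L=3; B->plug->B->R->A->L->C->refl->D->L'->C->R'->E->plug->E

E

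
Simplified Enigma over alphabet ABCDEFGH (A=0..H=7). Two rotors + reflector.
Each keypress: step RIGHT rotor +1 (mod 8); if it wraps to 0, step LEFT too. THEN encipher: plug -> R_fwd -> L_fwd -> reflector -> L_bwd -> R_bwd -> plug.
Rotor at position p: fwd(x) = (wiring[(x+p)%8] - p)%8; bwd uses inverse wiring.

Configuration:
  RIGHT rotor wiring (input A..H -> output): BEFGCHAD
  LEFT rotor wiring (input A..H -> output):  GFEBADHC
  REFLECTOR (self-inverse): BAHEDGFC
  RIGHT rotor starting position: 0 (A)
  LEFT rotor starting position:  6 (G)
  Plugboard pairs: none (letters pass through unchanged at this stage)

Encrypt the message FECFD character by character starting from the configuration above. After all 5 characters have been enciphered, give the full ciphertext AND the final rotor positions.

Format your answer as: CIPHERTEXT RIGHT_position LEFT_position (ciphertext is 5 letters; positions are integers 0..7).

Answer: BABHE 5 6

Derivation:
Char 1 ('F'): step: R->1, L=6; F->plug->F->R->H->L->F->refl->G->L'->E->R'->B->plug->B
Char 2 ('E'): step: R->2, L=6; E->plug->E->R->G->L->C->refl->H->L'->D->R'->A->plug->A
Char 3 ('C'): step: R->3, L=6; C->plug->C->R->E->L->G->refl->F->L'->H->R'->B->plug->B
Char 4 ('F'): step: R->4, L=6; F->plug->F->R->A->L->B->refl->A->L'->C->R'->H->plug->H
Char 5 ('D'): step: R->5, L=6; D->plug->D->R->E->L->G->refl->F->L'->H->R'->E->plug->E
Final: ciphertext=BABHE, RIGHT=5, LEFT=6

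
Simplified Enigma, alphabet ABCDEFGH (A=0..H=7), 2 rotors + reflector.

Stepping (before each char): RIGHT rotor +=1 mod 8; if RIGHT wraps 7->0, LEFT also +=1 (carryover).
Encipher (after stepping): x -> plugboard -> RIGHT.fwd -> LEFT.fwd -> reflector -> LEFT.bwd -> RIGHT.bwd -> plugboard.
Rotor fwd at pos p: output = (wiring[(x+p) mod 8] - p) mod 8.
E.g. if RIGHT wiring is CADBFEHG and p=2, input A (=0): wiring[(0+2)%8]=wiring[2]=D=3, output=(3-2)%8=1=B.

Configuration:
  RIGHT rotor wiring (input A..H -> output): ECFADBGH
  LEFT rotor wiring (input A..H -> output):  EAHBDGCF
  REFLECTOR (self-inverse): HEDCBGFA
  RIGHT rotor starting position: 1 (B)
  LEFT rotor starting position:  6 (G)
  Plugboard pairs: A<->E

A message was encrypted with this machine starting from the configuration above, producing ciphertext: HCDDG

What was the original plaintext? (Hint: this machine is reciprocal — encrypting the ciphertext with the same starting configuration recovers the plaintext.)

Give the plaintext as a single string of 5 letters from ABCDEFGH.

Char 1 ('H'): step: R->2, L=6; H->plug->H->R->A->L->E->refl->B->L'->E->R'->E->plug->A
Char 2 ('C'): step: R->3, L=6; C->plug->C->R->G->L->F->refl->G->L'->C->R'->H->plug->H
Char 3 ('D'): step: R->4, L=6; D->plug->D->R->D->L->C->refl->D->L'->F->R'->B->plug->B
Char 4 ('D'): step: R->5, L=6; D->plug->D->R->H->L->A->refl->H->L'->B->R'->B->plug->B
Char 5 ('G'): step: R->6, L=6; G->plug->G->R->F->L->D->refl->C->L'->D->R'->H->plug->H

Answer: AHBBH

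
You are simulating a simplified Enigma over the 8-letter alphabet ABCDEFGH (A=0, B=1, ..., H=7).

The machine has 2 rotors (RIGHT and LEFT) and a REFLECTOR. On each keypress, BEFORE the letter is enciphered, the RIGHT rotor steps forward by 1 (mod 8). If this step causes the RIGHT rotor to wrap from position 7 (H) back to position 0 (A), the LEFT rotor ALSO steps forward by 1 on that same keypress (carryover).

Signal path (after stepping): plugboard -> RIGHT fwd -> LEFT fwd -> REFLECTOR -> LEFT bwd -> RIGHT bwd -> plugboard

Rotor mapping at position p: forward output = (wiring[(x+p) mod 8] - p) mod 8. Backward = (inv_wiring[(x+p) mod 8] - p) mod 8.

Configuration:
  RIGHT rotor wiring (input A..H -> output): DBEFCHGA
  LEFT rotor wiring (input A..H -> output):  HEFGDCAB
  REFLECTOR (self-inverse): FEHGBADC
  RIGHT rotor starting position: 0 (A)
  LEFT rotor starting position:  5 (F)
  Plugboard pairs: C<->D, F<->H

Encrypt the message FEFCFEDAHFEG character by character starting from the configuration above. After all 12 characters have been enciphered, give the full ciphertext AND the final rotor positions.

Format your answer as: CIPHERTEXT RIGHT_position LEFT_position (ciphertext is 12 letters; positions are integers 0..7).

Char 1 ('F'): step: R->1, L=5; F->plug->H->R->C->L->E->refl->B->L'->G->R'->E->plug->E
Char 2 ('E'): step: R->2, L=5; E->plug->E->R->E->L->H->refl->C->L'->D->R'->B->plug->B
Char 3 ('F'): step: R->3, L=5; F->plug->H->R->B->L->D->refl->G->L'->H->R'->B->plug->B
Char 4 ('C'): step: R->4, L=5; C->plug->D->R->E->L->H->refl->C->L'->D->R'->B->plug->B
Char 5 ('F'): step: R->5, L=5; F->plug->H->R->F->L->A->refl->F->L'->A->R'->G->plug->G
Char 6 ('E'): step: R->6, L=5; E->plug->E->R->G->L->B->refl->E->L'->C->R'->B->plug->B
Char 7 ('D'): step: R->7, L=5; D->plug->C->R->C->L->E->refl->B->L'->G->R'->E->plug->E
Char 8 ('A'): step: R->0, L->6 (L advanced); A->plug->A->R->D->L->G->refl->D->L'->B->R'->B->plug->B
Char 9 ('H'): step: R->1, L=6; H->plug->F->R->F->L->A->refl->F->L'->G->R'->E->plug->E
Char 10 ('F'): step: R->2, L=6; F->plug->H->R->H->L->E->refl->B->L'->C->R'->A->plug->A
Char 11 ('E'): step: R->3, L=6; E->plug->E->R->F->L->A->refl->F->L'->G->R'->G->plug->G
Char 12 ('G'): step: R->4, L=6; G->plug->G->R->A->L->C->refl->H->L'->E->R'->D->plug->C
Final: ciphertext=EBBBGBEBEAGC, RIGHT=4, LEFT=6

Answer: EBBBGBEBEAGC 4 6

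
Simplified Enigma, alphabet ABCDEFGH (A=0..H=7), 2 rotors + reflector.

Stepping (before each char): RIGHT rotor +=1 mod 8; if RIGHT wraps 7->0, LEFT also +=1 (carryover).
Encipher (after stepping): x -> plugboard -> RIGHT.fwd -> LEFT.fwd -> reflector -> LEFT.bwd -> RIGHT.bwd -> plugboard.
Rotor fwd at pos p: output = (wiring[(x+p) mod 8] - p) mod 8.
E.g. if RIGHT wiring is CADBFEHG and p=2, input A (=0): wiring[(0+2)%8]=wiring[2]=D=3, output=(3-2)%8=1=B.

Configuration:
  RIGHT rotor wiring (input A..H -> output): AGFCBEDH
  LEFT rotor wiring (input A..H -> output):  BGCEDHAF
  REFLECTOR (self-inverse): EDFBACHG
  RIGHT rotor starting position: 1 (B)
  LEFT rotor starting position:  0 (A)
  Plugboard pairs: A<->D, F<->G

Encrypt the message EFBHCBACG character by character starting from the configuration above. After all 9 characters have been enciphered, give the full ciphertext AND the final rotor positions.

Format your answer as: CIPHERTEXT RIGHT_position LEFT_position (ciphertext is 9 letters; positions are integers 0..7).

Answer: GBEGEFEGH 2 1

Derivation:
Char 1 ('E'): step: R->2, L=0; E->plug->E->R->B->L->G->refl->H->L'->F->R'->F->plug->G
Char 2 ('F'): step: R->3, L=0; F->plug->G->R->D->L->E->refl->A->L'->G->R'->B->plug->B
Char 3 ('B'): step: R->4, L=0; B->plug->B->R->A->L->B->refl->D->L'->E->R'->E->plug->E
Char 4 ('H'): step: R->5, L=0; H->plug->H->R->E->L->D->refl->B->L'->A->R'->F->plug->G
Char 5 ('C'): step: R->6, L=0; C->plug->C->R->C->L->C->refl->F->L'->H->R'->E->plug->E
Char 6 ('B'): step: R->7, L=0; B->plug->B->R->B->L->G->refl->H->L'->F->R'->G->plug->F
Char 7 ('A'): step: R->0, L->1 (L advanced); A->plug->D->R->C->L->D->refl->B->L'->B->R'->E->plug->E
Char 8 ('C'): step: R->1, L=1; C->plug->C->R->B->L->B->refl->D->L'->C->R'->F->plug->G
Char 9 ('G'): step: R->2, L=1; G->plug->F->R->F->L->H->refl->G->L'->E->R'->H->plug->H
Final: ciphertext=GBEGEFEGH, RIGHT=2, LEFT=1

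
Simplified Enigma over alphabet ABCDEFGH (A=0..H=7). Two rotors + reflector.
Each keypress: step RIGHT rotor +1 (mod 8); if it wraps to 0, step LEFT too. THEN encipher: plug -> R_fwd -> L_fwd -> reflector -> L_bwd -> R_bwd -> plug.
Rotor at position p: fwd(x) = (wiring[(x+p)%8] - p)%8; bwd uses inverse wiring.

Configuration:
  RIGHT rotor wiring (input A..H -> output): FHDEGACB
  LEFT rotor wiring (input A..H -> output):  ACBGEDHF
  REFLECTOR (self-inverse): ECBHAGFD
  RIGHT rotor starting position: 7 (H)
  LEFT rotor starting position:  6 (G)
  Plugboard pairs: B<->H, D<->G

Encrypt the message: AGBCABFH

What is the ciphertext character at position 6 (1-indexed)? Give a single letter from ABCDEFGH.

Char 1 ('A'): step: R->0, L->7 (L advanced); A->plug->A->R->F->L->F->refl->G->L'->A->R'->F->plug->F
Char 2 ('G'): step: R->1, L=7; G->plug->D->R->F->L->F->refl->G->L'->A->R'->G->plug->D
Char 3 ('B'): step: R->2, L=7; B->plug->H->R->F->L->F->refl->G->L'->A->R'->E->plug->E
Char 4 ('C'): step: R->3, L=7; C->plug->C->R->F->L->F->refl->G->L'->A->R'->H->plug->B
Char 5 ('A'): step: R->4, L=7; A->plug->A->R->C->L->D->refl->H->L'->E->R'->B->plug->H
Char 6 ('B'): step: R->5, L=7; B->plug->H->R->B->L->B->refl->C->L'->D->R'->A->plug->A

A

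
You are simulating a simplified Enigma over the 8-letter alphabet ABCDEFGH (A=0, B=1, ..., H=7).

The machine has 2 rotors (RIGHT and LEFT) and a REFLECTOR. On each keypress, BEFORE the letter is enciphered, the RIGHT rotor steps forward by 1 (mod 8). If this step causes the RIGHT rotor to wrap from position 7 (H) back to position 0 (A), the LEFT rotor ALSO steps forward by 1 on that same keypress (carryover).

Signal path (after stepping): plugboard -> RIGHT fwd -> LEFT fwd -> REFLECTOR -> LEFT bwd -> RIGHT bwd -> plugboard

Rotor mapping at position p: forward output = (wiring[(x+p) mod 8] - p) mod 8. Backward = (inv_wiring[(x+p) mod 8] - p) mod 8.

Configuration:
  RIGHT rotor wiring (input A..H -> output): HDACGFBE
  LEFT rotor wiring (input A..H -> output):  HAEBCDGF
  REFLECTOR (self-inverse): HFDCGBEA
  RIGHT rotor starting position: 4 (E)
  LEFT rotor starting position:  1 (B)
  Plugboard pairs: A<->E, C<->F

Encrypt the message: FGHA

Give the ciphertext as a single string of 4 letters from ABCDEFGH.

Answer: AABB

Derivation:
Char 1 ('F'): step: R->5, L=1; F->plug->C->R->H->L->G->refl->E->L'->G->R'->E->plug->A
Char 2 ('G'): step: R->6, L=1; G->plug->G->R->A->L->H->refl->A->L'->C->R'->E->plug->A
Char 3 ('H'): step: R->7, L=1; H->plug->H->R->C->L->A->refl->H->L'->A->R'->B->plug->B
Char 4 ('A'): step: R->0, L->2 (L advanced); A->plug->E->R->G->L->F->refl->B->L'->D->R'->B->plug->B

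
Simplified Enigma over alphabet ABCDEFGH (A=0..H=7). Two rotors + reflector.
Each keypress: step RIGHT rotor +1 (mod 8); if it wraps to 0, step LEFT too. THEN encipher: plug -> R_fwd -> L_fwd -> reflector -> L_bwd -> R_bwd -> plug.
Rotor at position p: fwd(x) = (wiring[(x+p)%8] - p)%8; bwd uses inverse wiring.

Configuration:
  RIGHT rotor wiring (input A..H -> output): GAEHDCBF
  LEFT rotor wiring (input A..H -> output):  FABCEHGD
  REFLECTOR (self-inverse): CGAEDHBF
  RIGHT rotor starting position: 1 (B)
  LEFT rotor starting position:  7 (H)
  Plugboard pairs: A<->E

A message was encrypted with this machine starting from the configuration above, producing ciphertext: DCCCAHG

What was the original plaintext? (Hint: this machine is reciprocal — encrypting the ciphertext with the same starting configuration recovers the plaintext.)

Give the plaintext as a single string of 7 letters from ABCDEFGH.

Char 1 ('D'): step: R->2, L=7; D->plug->D->R->A->L->E->refl->D->L'->E->R'->G->plug->G
Char 2 ('C'): step: R->3, L=7; C->plug->C->R->H->L->H->refl->F->L'->F->R'->G->plug->G
Char 3 ('C'): step: R->4, L=7; C->plug->C->R->F->L->F->refl->H->L'->H->R'->A->plug->E
Char 4 ('C'): step: R->5, L=7; C->plug->C->R->A->L->E->refl->D->L'->E->R'->B->plug->B
Char 5 ('A'): step: R->6, L=7; A->plug->E->R->G->L->A->refl->C->L'->D->R'->A->plug->E
Char 6 ('H'): step: R->7, L=7; H->plug->H->R->C->L->B->refl->G->L'->B->R'->C->plug->C
Char 7 ('G'): step: R->0, L->0 (L advanced); G->plug->G->R->B->L->A->refl->C->L'->D->R'->E->plug->A

Answer: GGEBECA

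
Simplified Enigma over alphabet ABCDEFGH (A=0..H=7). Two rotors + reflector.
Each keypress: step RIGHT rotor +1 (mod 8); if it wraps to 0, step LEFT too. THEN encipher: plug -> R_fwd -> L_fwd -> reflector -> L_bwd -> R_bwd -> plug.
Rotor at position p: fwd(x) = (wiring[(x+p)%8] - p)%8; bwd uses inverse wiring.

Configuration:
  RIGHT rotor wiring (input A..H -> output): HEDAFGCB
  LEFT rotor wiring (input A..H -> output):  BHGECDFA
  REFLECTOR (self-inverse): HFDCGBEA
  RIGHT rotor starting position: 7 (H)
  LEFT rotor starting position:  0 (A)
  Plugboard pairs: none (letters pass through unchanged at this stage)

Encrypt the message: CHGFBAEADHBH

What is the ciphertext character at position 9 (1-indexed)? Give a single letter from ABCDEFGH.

Char 1 ('C'): step: R->0, L->1 (L advanced); C->plug->C->R->D->L->B->refl->F->L'->B->R'->H->plug->H
Char 2 ('H'): step: R->1, L=1; H->plug->H->R->G->L->H->refl->A->L'->H->R'->C->plug->C
Char 3 ('G'): step: R->2, L=1; G->plug->G->R->F->L->E->refl->G->L'->A->R'->E->plug->E
Char 4 ('F'): step: R->3, L=1; F->plug->F->R->E->L->C->refl->D->L'->C->R'->B->plug->B
Char 5 ('B'): step: R->4, L=1; B->plug->B->R->C->L->D->refl->C->L'->E->R'->H->plug->H
Char 6 ('A'): step: R->5, L=1; A->plug->A->R->B->L->F->refl->B->L'->D->R'->G->plug->G
Char 7 ('E'): step: R->6, L=1; E->plug->E->R->F->L->E->refl->G->L'->A->R'->H->plug->H
Char 8 ('A'): step: R->7, L=1; A->plug->A->R->C->L->D->refl->C->L'->E->R'->D->plug->D
Char 9 ('D'): step: R->0, L->2 (L advanced); D->plug->D->R->A->L->E->refl->G->L'->F->R'->E->plug->E

E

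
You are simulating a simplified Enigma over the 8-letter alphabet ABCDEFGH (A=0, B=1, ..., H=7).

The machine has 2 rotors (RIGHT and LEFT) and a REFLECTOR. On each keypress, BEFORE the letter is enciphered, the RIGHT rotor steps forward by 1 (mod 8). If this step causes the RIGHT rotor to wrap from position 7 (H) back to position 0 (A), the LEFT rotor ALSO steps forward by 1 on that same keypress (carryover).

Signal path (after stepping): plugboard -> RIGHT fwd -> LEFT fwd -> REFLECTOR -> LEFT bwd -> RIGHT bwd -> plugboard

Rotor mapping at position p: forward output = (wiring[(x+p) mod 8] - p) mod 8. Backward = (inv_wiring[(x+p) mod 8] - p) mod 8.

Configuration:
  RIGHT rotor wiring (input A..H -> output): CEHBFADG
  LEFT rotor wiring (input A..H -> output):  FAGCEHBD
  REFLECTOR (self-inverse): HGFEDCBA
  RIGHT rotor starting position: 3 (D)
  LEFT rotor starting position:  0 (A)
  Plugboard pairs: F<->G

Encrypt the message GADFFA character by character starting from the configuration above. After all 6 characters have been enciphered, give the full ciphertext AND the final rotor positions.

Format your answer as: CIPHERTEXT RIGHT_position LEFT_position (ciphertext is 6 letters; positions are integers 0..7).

Char 1 ('G'): step: R->4, L=0; G->plug->F->R->A->L->F->refl->C->L'->D->R'->G->plug->F
Char 2 ('A'): step: R->5, L=0; A->plug->A->R->D->L->C->refl->F->L'->A->R'->H->plug->H
Char 3 ('D'): step: R->6, L=0; D->plug->D->R->G->L->B->refl->G->L'->C->R'->H->plug->H
Char 4 ('F'): step: R->7, L=0; F->plug->G->R->B->L->A->refl->H->L'->F->R'->C->plug->C
Char 5 ('F'): step: R->0, L->1 (L advanced); F->plug->G->R->D->L->D->refl->E->L'->H->R'->C->plug->C
Char 6 ('A'): step: R->1, L=1; A->plug->A->R->D->L->D->refl->E->L'->H->R'->E->plug->E
Final: ciphertext=FHHCCE, RIGHT=1, LEFT=1

Answer: FHHCCE 1 1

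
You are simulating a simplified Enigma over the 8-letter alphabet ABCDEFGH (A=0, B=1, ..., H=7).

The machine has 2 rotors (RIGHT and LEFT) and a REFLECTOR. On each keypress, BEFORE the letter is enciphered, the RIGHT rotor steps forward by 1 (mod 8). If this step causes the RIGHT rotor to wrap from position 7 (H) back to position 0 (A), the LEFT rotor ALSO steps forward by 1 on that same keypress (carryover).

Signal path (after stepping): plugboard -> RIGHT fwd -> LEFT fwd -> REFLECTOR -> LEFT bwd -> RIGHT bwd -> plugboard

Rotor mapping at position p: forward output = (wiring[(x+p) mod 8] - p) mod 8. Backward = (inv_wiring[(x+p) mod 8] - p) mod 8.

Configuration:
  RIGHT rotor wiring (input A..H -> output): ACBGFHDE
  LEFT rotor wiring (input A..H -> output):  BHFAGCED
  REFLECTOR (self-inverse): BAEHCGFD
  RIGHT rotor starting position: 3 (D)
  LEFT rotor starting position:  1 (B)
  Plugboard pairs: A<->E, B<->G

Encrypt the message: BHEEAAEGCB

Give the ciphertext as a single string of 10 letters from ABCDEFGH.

Char 1 ('B'): step: R->4, L=1; B->plug->G->R->F->L->D->refl->H->L'->C->R'->H->plug->H
Char 2 ('H'): step: R->5, L=1; H->plug->H->R->A->L->G->refl->F->L'->D->R'->D->plug->D
Char 3 ('E'): step: R->6, L=1; E->plug->A->R->F->L->D->refl->H->L'->C->R'->C->plug->C
Char 4 ('E'): step: R->7, L=1; E->plug->A->R->F->L->D->refl->H->L'->C->R'->D->plug->D
Char 5 ('A'): step: R->0, L->2 (L advanced); A->plug->E->R->F->L->B->refl->A->L'->D->R'->G->plug->B
Char 6 ('A'): step: R->1, L=2; A->plug->E->R->G->L->H->refl->D->L'->A->R'->B->plug->G
Char 7 ('E'): step: R->2, L=2; E->plug->A->R->H->L->F->refl->G->L'->B->R'->E->plug->A
Char 8 ('G'): step: R->3, L=2; G->plug->B->R->C->L->E->refl->C->L'->E->R'->C->plug->C
Char 9 ('C'): step: R->4, L=2; C->plug->C->R->H->L->F->refl->G->L'->B->R'->A->plug->E
Char 10 ('B'): step: R->5, L=2; B->plug->G->R->B->L->G->refl->F->L'->H->R'->C->plug->C

Answer: HDCDBGACEC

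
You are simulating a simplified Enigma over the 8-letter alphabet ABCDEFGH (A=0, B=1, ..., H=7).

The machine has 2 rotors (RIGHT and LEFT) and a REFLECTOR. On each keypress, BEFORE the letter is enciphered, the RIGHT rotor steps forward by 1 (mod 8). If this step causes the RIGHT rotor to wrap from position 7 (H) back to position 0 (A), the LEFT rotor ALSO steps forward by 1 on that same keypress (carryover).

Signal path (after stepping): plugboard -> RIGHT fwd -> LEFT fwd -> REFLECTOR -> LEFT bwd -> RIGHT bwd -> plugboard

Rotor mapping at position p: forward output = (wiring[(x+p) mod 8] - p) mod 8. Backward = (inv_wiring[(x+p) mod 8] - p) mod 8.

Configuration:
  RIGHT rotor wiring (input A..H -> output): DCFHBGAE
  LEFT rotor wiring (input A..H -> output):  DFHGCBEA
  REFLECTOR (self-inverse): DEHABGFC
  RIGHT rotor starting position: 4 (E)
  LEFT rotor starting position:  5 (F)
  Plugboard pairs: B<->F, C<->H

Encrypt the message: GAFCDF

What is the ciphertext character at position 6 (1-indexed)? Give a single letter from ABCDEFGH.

Char 1 ('G'): step: R->5, L=5; G->plug->G->R->C->L->D->refl->A->L'->E->R'->H->plug->C
Char 2 ('A'): step: R->6, L=5; A->plug->A->R->C->L->D->refl->A->L'->E->R'->D->plug->D
Char 3 ('F'): step: R->7, L=5; F->plug->B->R->E->L->A->refl->D->L'->C->R'->F->plug->B
Char 4 ('C'): step: R->0, L->6 (L advanced); C->plug->H->R->E->L->B->refl->E->L'->G->R'->F->plug->B
Char 5 ('D'): step: R->1, L=6; D->plug->D->R->A->L->G->refl->F->L'->C->R'->H->plug->C
Char 6 ('F'): step: R->2, L=6; F->plug->B->R->F->L->A->refl->D->L'->H->R'->C->plug->H

H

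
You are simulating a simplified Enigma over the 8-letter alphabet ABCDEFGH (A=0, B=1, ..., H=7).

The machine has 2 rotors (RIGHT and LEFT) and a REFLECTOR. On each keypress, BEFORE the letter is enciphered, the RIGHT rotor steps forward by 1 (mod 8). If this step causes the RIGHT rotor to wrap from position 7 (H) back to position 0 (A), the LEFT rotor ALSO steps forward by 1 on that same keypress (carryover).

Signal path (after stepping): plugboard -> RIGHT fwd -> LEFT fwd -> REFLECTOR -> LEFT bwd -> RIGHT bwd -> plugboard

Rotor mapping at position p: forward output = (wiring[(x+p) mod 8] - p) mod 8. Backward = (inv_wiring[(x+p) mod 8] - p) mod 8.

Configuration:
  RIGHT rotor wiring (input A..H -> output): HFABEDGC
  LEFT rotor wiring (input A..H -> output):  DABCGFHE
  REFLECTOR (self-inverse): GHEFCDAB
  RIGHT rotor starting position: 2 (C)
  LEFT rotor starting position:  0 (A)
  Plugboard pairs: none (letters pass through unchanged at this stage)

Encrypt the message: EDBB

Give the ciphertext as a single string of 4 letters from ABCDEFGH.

Char 1 ('E'): step: R->3, L=0; E->plug->E->R->H->L->E->refl->C->L'->D->R'->D->plug->D
Char 2 ('D'): step: R->4, L=0; D->plug->D->R->G->L->H->refl->B->L'->C->R'->C->plug->C
Char 3 ('B'): step: R->5, L=0; B->plug->B->R->B->L->A->refl->G->L'->E->R'->G->plug->G
Char 4 ('B'): step: R->6, L=0; B->plug->B->R->E->L->G->refl->A->L'->B->R'->C->plug->C

Answer: DCGC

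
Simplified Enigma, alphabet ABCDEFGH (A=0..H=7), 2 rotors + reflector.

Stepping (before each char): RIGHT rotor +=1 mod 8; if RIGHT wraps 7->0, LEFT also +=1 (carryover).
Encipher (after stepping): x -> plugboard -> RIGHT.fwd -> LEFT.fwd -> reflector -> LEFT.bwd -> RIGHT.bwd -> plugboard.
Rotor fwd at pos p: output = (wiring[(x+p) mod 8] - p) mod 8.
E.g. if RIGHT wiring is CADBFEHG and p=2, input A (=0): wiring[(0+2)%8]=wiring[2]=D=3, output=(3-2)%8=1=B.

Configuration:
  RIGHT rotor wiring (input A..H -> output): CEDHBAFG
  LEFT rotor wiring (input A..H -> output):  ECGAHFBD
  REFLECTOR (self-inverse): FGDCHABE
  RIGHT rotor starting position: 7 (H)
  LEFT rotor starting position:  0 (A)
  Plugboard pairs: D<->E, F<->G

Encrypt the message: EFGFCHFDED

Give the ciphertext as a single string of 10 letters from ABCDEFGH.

Answer: HHHCAFBBAB

Derivation:
Char 1 ('E'): step: R->0, L->1 (L advanced); E->plug->D->R->H->L->D->refl->C->L'->G->R'->H->plug->H
Char 2 ('F'): step: R->1, L=1; F->plug->G->R->F->L->A->refl->F->L'->B->R'->H->plug->H
Char 3 ('G'): step: R->2, L=1; G->plug->F->R->E->L->E->refl->H->L'->C->R'->H->plug->H
Char 4 ('F'): step: R->3, L=1; F->plug->G->R->B->L->F->refl->A->L'->F->R'->C->plug->C
Char 5 ('C'): step: R->4, L=1; C->plug->C->R->B->L->F->refl->A->L'->F->R'->A->plug->A
Char 6 ('H'): step: R->5, L=1; H->plug->H->R->E->L->E->refl->H->L'->C->R'->G->plug->F
Char 7 ('F'): step: R->6, L=1; F->plug->G->R->D->L->G->refl->B->L'->A->R'->B->plug->B
Char 8 ('D'): step: R->7, L=1; D->plug->E->R->A->L->B->refl->G->L'->D->R'->B->plug->B
Char 9 ('E'): step: R->0, L->2 (L advanced); E->plug->D->R->H->L->A->refl->F->L'->C->R'->A->plug->A
Char 10 ('D'): step: R->1, L=2; D->plug->E->R->H->L->A->refl->F->L'->C->R'->B->plug->B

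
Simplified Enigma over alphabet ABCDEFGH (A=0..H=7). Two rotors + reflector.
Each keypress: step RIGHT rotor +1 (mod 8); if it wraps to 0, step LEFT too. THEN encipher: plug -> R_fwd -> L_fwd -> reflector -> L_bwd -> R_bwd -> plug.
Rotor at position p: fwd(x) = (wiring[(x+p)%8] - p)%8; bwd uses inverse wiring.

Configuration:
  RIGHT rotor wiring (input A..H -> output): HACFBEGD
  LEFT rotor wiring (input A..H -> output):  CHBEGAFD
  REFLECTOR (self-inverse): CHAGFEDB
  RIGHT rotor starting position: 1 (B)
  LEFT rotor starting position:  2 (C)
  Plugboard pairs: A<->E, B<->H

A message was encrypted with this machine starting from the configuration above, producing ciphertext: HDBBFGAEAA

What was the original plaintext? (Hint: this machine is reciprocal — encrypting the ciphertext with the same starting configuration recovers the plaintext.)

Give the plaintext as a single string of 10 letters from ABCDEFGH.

Char 1 ('H'): step: R->2, L=2; H->plug->B->R->D->L->G->refl->D->L'->E->R'->E->plug->A
Char 2 ('D'): step: R->3, L=2; D->plug->D->R->D->L->G->refl->D->L'->E->R'->F->plug->F
Char 3 ('B'): step: R->4, L=2; B->plug->H->R->B->L->C->refl->A->L'->G->R'->G->plug->G
Char 4 ('B'): step: R->5, L=2; B->plug->H->R->E->L->D->refl->G->L'->D->R'->E->plug->A
Char 5 ('F'): step: R->6, L=2; F->plug->F->R->H->L->F->refl->E->L'->C->R'->D->plug->D
Char 6 ('G'): step: R->7, L=2; G->plug->G->R->F->L->B->refl->H->L'->A->R'->B->plug->H
Char 7 ('A'): step: R->0, L->3 (L advanced); A->plug->E->R->B->L->D->refl->G->L'->H->R'->A->plug->E
Char 8 ('E'): step: R->1, L=3; E->plug->A->R->H->L->G->refl->D->L'->B->R'->B->plug->H
Char 9 ('A'): step: R->2, L=3; A->plug->E->R->E->L->A->refl->C->L'->D->R'->B->plug->H
Char 10 ('A'): step: R->3, L=3; A->plug->E->R->A->L->B->refl->H->L'->F->R'->G->plug->G

Answer: AFGADHEHHG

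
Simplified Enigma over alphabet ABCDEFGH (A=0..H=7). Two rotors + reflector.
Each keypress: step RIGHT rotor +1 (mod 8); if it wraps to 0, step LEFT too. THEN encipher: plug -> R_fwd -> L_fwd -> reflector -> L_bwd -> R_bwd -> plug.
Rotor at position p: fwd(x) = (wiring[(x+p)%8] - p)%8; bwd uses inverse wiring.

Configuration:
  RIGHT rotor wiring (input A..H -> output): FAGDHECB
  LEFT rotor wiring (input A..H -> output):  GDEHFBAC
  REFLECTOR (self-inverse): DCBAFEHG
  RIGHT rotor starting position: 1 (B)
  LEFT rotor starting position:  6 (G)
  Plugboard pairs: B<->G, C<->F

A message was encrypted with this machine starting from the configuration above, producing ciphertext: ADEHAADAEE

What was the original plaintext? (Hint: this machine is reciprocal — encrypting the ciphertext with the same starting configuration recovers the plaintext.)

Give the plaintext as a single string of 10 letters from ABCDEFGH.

Answer: HCAAHDBDAD

Derivation:
Char 1 ('A'): step: R->2, L=6; A->plug->A->R->E->L->G->refl->H->L'->G->R'->H->plug->H
Char 2 ('D'): step: R->3, L=6; D->plug->D->R->H->L->D->refl->A->L'->C->R'->F->plug->C
Char 3 ('E'): step: R->4, L=6; E->plug->E->R->B->L->E->refl->F->L'->D->R'->A->plug->A
Char 4 ('H'): step: R->5, L=6; H->plug->H->R->C->L->A->refl->D->L'->H->R'->A->plug->A
Char 5 ('A'): step: R->6, L=6; A->plug->A->R->E->L->G->refl->H->L'->G->R'->H->plug->H
Char 6 ('A'): step: R->7, L=6; A->plug->A->R->C->L->A->refl->D->L'->H->R'->D->plug->D
Char 7 ('D'): step: R->0, L->7 (L advanced); D->plug->D->R->D->L->F->refl->E->L'->C->R'->G->plug->B
Char 8 ('A'): step: R->1, L=7; A->plug->A->R->H->L->B->refl->C->L'->G->R'->D->plug->D
Char 9 ('E'): step: R->2, L=7; E->plug->E->R->A->L->D->refl->A->L'->E->R'->A->plug->A
Char 10 ('E'): step: R->3, L=7; E->plug->E->R->G->L->C->refl->B->L'->H->R'->D->plug->D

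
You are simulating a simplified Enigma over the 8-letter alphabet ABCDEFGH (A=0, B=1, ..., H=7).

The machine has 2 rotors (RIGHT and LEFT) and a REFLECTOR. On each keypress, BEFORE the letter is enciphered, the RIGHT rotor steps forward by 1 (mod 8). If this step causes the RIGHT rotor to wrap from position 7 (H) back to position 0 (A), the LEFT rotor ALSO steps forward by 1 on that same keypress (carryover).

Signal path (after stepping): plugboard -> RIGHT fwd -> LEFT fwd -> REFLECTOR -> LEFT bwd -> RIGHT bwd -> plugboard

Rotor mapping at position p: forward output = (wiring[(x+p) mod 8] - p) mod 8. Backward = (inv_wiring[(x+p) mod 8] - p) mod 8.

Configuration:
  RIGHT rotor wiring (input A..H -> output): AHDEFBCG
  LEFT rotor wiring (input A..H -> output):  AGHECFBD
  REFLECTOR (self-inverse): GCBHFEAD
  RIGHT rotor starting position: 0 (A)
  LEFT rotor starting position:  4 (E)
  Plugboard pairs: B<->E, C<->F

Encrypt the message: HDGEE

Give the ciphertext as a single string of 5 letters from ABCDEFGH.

Answer: BBEAF

Derivation:
Char 1 ('H'): step: R->1, L=4; H->plug->H->R->H->L->A->refl->G->L'->A->R'->E->plug->B
Char 2 ('D'): step: R->2, L=4; D->plug->D->R->H->L->A->refl->G->L'->A->R'->E->plug->B
Char 3 ('G'): step: R->3, L=4; G->plug->G->R->E->L->E->refl->F->L'->C->R'->B->plug->E
Char 4 ('E'): step: R->4, L=4; E->plug->B->R->F->L->C->refl->B->L'->B->R'->A->plug->A
Char 5 ('E'): step: R->5, L=4; E->plug->B->R->F->L->C->refl->B->L'->B->R'->C->plug->F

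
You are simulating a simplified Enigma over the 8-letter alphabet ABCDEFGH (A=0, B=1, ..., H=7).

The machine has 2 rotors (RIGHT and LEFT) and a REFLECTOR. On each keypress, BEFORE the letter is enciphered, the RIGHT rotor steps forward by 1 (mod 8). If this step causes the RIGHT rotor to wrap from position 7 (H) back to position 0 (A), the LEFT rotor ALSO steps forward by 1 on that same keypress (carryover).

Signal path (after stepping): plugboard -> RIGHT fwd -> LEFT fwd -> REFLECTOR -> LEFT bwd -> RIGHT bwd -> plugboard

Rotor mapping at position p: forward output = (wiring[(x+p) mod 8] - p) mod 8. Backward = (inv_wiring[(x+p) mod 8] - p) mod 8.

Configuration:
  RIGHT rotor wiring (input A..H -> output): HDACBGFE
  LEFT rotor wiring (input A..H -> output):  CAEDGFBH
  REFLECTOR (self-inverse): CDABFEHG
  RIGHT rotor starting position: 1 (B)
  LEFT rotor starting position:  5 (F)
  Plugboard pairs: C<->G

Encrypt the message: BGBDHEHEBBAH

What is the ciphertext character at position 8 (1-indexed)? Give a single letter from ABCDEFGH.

Char 1 ('B'): step: R->2, L=5; B->plug->B->R->A->L->A->refl->C->L'->C->R'->F->plug->F
Char 2 ('G'): step: R->3, L=5; G->plug->C->R->D->L->F->refl->E->L'->B->R'->E->plug->E
Char 3 ('B'): step: R->4, L=5; B->plug->B->R->C->L->C->refl->A->L'->A->R'->D->plug->D
Char 4 ('D'): step: R->5, L=5; D->plug->D->R->C->L->C->refl->A->L'->A->R'->B->plug->B
Char 5 ('H'): step: R->6, L=5; H->plug->H->R->A->L->A->refl->C->L'->C->R'->E->plug->E
Char 6 ('E'): step: R->7, L=5; E->plug->E->R->D->L->F->refl->E->L'->B->R'->D->plug->D
Char 7 ('H'): step: R->0, L->6 (L advanced); H->plug->H->R->E->L->G->refl->H->L'->H->R'->A->plug->A
Char 8 ('E'): step: R->1, L=6; E->plug->E->R->F->L->F->refl->E->L'->C->R'->A->plug->A

A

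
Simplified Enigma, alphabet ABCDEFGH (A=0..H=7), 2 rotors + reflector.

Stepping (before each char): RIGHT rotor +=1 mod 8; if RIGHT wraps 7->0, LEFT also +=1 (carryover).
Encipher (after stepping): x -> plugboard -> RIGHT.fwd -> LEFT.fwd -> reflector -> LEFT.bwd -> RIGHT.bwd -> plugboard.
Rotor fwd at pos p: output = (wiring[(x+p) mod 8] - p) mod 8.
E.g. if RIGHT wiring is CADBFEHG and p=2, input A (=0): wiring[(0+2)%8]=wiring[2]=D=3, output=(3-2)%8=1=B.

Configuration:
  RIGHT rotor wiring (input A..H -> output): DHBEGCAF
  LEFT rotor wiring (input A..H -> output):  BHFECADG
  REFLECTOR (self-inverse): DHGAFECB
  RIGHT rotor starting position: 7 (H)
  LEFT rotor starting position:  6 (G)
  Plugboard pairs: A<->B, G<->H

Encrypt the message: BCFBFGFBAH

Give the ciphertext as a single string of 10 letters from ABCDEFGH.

Answer: CEHADAHCDF

Derivation:
Char 1 ('B'): step: R->0, L->7 (L advanced); B->plug->A->R->D->L->G->refl->C->L'->B->R'->C->plug->C
Char 2 ('C'): step: R->1, L=7; C->plug->C->R->D->L->G->refl->C->L'->B->R'->E->plug->E
Char 3 ('F'): step: R->2, L=7; F->plug->F->R->D->L->G->refl->C->L'->B->R'->G->plug->H
Char 4 ('B'): step: R->3, L=7; B->plug->A->R->B->L->C->refl->G->L'->D->R'->B->plug->A
Char 5 ('F'): step: R->4, L=7; F->plug->F->R->D->L->G->refl->C->L'->B->R'->D->plug->D
Char 6 ('G'): step: R->5, L=7; G->plug->H->R->B->L->C->refl->G->L'->D->R'->B->plug->A
Char 7 ('F'): step: R->6, L=7; F->plug->F->R->G->L->B->refl->H->L'->A->R'->G->plug->H
Char 8 ('B'): step: R->7, L=7; B->plug->A->R->G->L->B->refl->H->L'->A->R'->C->plug->C
Char 9 ('A'): step: R->0, L->0 (L advanced); A->plug->B->R->H->L->G->refl->C->L'->E->R'->D->plug->D
Char 10 ('H'): step: R->1, L=0; H->plug->G->R->E->L->C->refl->G->L'->H->R'->F->plug->F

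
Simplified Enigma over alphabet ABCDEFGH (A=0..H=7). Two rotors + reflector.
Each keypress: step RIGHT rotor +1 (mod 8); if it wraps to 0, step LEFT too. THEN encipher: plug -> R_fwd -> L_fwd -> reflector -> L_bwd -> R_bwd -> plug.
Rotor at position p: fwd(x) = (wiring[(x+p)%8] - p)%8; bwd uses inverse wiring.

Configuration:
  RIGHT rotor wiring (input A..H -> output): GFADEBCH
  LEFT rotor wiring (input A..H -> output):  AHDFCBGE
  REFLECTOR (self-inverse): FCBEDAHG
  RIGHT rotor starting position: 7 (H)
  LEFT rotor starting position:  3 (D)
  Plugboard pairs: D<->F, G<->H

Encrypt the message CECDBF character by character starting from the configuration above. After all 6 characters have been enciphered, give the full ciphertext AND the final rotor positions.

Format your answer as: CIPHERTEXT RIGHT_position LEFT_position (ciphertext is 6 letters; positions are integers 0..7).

Answer: AHFBHD 5 4

Derivation:
Char 1 ('C'): step: R->0, L->4 (L advanced); C->plug->C->R->A->L->G->refl->H->L'->G->R'->A->plug->A
Char 2 ('E'): step: R->1, L=4; E->plug->E->R->A->L->G->refl->H->L'->G->R'->G->plug->H
Char 3 ('C'): step: R->2, L=4; C->plug->C->R->C->L->C->refl->B->L'->H->R'->D->plug->F
Char 4 ('D'): step: R->3, L=4; D->plug->F->R->D->L->A->refl->F->L'->B->R'->B->plug->B
Char 5 ('B'): step: R->4, L=4; B->plug->B->R->F->L->D->refl->E->L'->E->R'->G->plug->H
Char 6 ('F'): step: R->5, L=4; F->plug->D->R->B->L->F->refl->A->L'->D->R'->F->plug->D
Final: ciphertext=AHFBHD, RIGHT=5, LEFT=4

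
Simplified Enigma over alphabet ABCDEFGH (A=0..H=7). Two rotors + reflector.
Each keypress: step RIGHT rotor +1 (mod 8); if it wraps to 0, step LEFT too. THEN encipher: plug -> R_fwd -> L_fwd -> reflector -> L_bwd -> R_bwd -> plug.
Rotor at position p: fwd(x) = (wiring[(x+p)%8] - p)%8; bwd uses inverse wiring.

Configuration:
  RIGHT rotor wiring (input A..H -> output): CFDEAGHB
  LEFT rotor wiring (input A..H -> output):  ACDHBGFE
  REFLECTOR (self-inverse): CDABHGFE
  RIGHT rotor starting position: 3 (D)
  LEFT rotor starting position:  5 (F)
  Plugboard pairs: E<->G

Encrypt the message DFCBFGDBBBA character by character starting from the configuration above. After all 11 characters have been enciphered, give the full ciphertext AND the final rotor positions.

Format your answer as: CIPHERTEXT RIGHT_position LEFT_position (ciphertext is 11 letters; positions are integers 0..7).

Char 1 ('D'): step: R->4, L=5; D->plug->D->R->F->L->G->refl->F->L'->E->R'->A->plug->A
Char 2 ('F'): step: R->5, L=5; F->plug->F->R->G->L->C->refl->A->L'->B->R'->A->plug->A
Char 3 ('C'): step: R->6, L=5; C->plug->C->R->E->L->F->refl->G->L'->F->R'->E->plug->G
Char 4 ('B'): step: R->7, L=5; B->plug->B->R->D->L->D->refl->B->L'->A->R'->H->plug->H
Char 5 ('F'): step: R->0, L->6 (L advanced); F->plug->F->R->G->L->D->refl->B->L'->F->R'->B->plug->B
Char 6 ('G'): step: R->1, L=6; G->plug->E->R->F->L->B->refl->D->L'->G->R'->F->plug->F
Char 7 ('D'): step: R->2, L=6; D->plug->D->R->E->L->F->refl->G->L'->B->R'->A->plug->A
Char 8 ('B'): step: R->3, L=6; B->plug->B->R->F->L->B->refl->D->L'->G->R'->E->plug->G
Char 9 ('B'): step: R->4, L=6; B->plug->B->R->C->L->C->refl->A->L'->H->R'->G->plug->E
Char 10 ('B'): step: R->5, L=6; B->plug->B->R->C->L->C->refl->A->L'->H->R'->G->plug->E
Char 11 ('A'): step: R->6, L=6; A->plug->A->R->B->L->G->refl->F->L'->E->R'->C->plug->C
Final: ciphertext=AAGHBFAGEEC, RIGHT=6, LEFT=6

Answer: AAGHBFAGEEC 6 6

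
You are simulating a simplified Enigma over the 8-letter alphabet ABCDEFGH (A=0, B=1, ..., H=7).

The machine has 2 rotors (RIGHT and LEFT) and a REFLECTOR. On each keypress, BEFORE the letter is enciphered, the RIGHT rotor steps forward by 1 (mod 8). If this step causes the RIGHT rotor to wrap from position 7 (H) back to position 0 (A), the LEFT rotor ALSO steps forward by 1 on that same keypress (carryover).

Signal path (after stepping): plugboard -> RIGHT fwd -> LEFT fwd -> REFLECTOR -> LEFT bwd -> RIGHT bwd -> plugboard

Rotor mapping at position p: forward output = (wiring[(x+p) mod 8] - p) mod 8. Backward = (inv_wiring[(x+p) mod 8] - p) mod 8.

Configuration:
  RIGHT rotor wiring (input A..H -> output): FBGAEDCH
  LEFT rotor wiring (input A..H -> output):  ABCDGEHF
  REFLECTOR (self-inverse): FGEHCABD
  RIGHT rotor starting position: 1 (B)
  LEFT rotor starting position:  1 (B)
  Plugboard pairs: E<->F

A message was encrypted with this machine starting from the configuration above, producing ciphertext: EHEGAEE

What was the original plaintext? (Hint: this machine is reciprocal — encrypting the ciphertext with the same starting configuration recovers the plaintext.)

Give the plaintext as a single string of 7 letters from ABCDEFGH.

Char 1 ('E'): step: R->2, L=1; E->plug->F->R->F->L->G->refl->B->L'->B->R'->D->plug->D
Char 2 ('H'): step: R->3, L=1; H->plug->H->R->D->L->F->refl->A->L'->A->R'->C->plug->C
Char 3 ('E'): step: R->4, L=1; E->plug->F->R->F->L->G->refl->B->L'->B->R'->E->plug->F
Char 4 ('G'): step: R->5, L=1; G->plug->G->R->D->L->F->refl->A->L'->A->R'->D->plug->D
Char 5 ('A'): step: R->6, L=1; A->plug->A->R->E->L->D->refl->H->L'->H->R'->C->plug->C
Char 6 ('E'): step: R->7, L=1; E->plug->F->R->F->L->G->refl->B->L'->B->R'->E->plug->F
Char 7 ('E'): step: R->0, L->2 (L advanced); E->plug->F->R->D->L->C->refl->E->L'->C->R'->G->plug->G

Answer: DCFDCFG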